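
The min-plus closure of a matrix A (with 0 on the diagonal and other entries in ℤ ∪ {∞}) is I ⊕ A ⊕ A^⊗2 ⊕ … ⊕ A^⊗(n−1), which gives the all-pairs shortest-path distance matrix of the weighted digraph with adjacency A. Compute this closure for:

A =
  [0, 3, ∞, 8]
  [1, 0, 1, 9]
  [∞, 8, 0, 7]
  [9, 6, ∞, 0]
Closure =
  [0, 3, 4, 8]
  [1, 0, 1, 8]
  [9, 8, 0, 7]
  [7, 6, 7, 0]

This is the Floyd-Warshall all-pairs shortest-path computation. For each intermediate vertex k = 0, 1, …, 3, update dist[i][j] ← min(dist[i][j], dist[i][k] + dist[k][j]). The final matrix gives, for each (i, j), the minimum total weight of any directed path from i to j (possibly empty when i = j).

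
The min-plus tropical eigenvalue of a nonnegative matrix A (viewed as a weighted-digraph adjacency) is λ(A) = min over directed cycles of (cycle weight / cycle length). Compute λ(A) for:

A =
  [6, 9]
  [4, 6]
λ(A) = 6

Enumerate directed cycles and compute their means (weight / length). Sample:
  cycle 0 → 0: weight = 6, length = 1, mean = 6/1 ≈ 6.000
  cycle 1 → 1: weight = 6, length = 1, mean = 6/1 ≈ 6.000
  cycle 0 → 1 → 0: weight = 13, length = 2, mean = 13/2 ≈ 6.500
  cycle 1 → 0 → 1: weight = 13, length = 2, mean = 13/2 ≈ 6.500
Minimum mean = 6.000, attained e.g. along the cycle 0 → 0 with weight 6 and length 1. So λ(A) = 6/1 = 6.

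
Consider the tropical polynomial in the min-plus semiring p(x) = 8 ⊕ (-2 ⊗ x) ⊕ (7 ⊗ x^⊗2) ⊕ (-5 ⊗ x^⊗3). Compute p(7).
p(7) = 5

A tropical monomial a ⊗ x^⊗i evaluates to a + i · x. Evaluating each term at x = 7:
  Term 0 contributes 8 + 0 · 7 = 8
  Term 1 contributes -2 + 1 · 7 = 5
  Term 2 contributes 7 + 2 · 7 = 21
  Term 3 contributes -5 + 3 · 7 = 16
p(7) = ⊕ of these = min[8, 5, 21, 16] = 5.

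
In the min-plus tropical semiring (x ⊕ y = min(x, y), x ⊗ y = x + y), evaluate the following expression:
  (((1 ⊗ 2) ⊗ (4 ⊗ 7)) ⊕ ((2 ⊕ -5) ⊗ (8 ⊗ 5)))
(((1 ⊗ 2) ⊗ (4 ⊗ 7)) ⊕ ((2 ⊕ -5) ⊗ (8 ⊗ 5))) = 8

Expand innermost to outermost. Recall ⊕ takes the minimum of its arguments and ⊗ takes their sum. Working out the expression (((1 ⊗ 2) ⊗ (4 ⊗ 7)) ⊕ ((2 ⊕ -5) ⊗ (8 ⊗ 5))) gives 8.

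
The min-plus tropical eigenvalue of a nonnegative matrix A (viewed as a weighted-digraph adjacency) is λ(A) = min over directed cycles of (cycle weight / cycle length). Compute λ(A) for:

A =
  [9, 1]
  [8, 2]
λ(A) = 2

Enumerate directed cycles and compute their means (weight / length). Sample:
  cycle 0 → 0: weight = 9, length = 1, mean = 9/1 ≈ 9.000
  cycle 1 → 1: weight = 2, length = 1, mean = 2/1 ≈ 2.000
  cycle 0 → 1 → 0: weight = 9, length = 2, mean = 9/2 ≈ 4.500
  cycle 1 → 0 → 1: weight = 9, length = 2, mean = 9/2 ≈ 4.500
Minimum mean = 2.000, attained e.g. along the cycle 1 → 1 with weight 2 and length 1. So λ(A) = 2/1 = 2.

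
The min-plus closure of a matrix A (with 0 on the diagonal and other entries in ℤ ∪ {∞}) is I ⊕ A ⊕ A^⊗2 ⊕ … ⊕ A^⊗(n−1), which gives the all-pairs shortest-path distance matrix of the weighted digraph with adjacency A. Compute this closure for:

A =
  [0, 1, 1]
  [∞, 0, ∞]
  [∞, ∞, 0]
Closure =
  [0, 1, 1]
  [∞, 0, ∞]
  [∞, ∞, 0]

This is the Floyd-Warshall all-pairs shortest-path computation. For each intermediate vertex k = 0, 1, …, 2, update dist[i][j] ← min(dist[i][j], dist[i][k] + dist[k][j]). The final matrix gives, for each (i, j), the minimum total weight of any directed path from i to j (possibly empty when i = j).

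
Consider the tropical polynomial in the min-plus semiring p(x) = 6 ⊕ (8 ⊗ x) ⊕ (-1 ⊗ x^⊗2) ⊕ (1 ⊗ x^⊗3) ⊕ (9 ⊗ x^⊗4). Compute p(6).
p(6) = 6

A tropical monomial a ⊗ x^⊗i evaluates to a + i · x. Evaluating each term at x = 6:
  Term 0 contributes 6 + 0 · 6 = 6
  Term 1 contributes 8 + 1 · 6 = 14
  Term 2 contributes -1 + 2 · 6 = 11
  Term 3 contributes 1 + 3 · 6 = 19
  Term 4 contributes 9 + 4 · 6 = 33
p(6) = ⊕ of these = min[6, 14, 11, 19, 33] = 6.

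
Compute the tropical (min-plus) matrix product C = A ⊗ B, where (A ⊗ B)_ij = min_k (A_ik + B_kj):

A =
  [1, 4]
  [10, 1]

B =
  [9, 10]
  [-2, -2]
A ⊗ B =
  [2, 2]
  [-1, -1]

Apply the min-plus product entry-by-entry:
  C[0][0] = min over k of (A[0][0] + B[0][0] = 1 + 9 = 10, A[0][1] + B[1][0] = 4 + -2 = 2) = 2 (attained at k = 1)
  C[0][1] = min over k of (A[0][0] + B[0][1] = 1 + 10 = 11, A[0][1] + B[1][1] = 4 + -2 = 2) = 2 (attained at k = 1)
  C[1][0] = min over k of (A[1][0] + B[0][0] = 10 + 9 = 19, A[1][1] + B[1][0] = 1 + -2 = -1) = -1 (attained at k = 1)
  C[1][1] = min over k of (A[1][0] + B[0][1] = 10 + 10 = 20, A[1][1] + B[1][1] = 1 + -2 = -1) = -1 (attained at k = 1)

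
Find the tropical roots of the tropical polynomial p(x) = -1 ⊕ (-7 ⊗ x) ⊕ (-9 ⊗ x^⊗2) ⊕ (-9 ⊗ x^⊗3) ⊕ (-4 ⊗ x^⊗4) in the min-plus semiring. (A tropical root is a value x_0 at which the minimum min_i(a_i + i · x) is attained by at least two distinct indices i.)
Roots: {-5, 0, 2, 6}

Each tropical root is a break point of the lower envelope of the lines y = a_i + i · x (there are 5 lines, with slopes 0, 1, ..., 4). Only the lines that attain the minimum somewhere contribute to roots; other lines are dominated. Here the surviving (envelope) indices are i = 4, i = 3, i = 2, i = 1, i = 0.
Intersections between consecutive envelope lines give the roots: for adjacent envelope indices i < j the intersection is x = (a_i − a_j) / (j − i). Reading off the sorted break points: {-5, 0, 2, 6}.
Verification: at each break x_0, at least two indices attain the minimum of min_i(a_i + i · x_0).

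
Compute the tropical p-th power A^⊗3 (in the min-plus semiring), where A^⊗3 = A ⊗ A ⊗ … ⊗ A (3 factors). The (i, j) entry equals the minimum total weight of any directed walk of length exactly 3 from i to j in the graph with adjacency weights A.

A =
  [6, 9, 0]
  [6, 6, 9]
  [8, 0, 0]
A^⊗3 =
  [6, 0, 0]
  [14, 6, 6]
  [6, 0, 0]

Each entry (A^⊗3)_ij equals the minimum over all length-3 walks i = v_0 → v_1 → … → v_3 = j of Σ_t A[v_t][v_{t+1}]. For example, for (i, j) = (0, 2) we minimise over 9 possible intermediate vertex sequences; the minimum is 0, attained along the walk 0 → 2 → 2 → 2.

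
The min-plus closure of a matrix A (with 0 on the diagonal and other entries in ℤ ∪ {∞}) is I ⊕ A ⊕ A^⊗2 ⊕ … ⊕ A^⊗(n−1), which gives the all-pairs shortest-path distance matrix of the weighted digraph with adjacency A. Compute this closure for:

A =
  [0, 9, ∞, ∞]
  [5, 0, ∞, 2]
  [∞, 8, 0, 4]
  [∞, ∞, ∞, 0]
Closure =
  [0, 9, ∞, 11]
  [5, 0, ∞, 2]
  [13, 8, 0, 4]
  [∞, ∞, ∞, 0]

This is the Floyd-Warshall all-pairs shortest-path computation. For each intermediate vertex k = 0, 1, …, 3, update dist[i][j] ← min(dist[i][j], dist[i][k] + dist[k][j]). The final matrix gives, for each (i, j), the minimum total weight of any directed path from i to j (possibly empty when i = j).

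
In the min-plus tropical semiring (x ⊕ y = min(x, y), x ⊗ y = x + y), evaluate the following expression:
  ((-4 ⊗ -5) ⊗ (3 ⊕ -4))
((-4 ⊗ -5) ⊗ (3 ⊕ -4)) = -13

Expand innermost to outermost. Recall ⊕ takes the minimum of its arguments and ⊗ takes their sum. Working out the expression ((-4 ⊗ -5) ⊗ (3 ⊕ -4)) gives -13.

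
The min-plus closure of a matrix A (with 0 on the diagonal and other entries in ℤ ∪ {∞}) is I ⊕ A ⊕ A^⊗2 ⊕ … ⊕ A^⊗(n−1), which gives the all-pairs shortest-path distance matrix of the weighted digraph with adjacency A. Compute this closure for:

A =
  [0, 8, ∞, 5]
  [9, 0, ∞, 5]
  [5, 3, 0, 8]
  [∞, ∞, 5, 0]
Closure =
  [0, 8, 10, 5]
  [9, 0, 10, 5]
  [5, 3, 0, 8]
  [10, 8, 5, 0]

This is the Floyd-Warshall all-pairs shortest-path computation. For each intermediate vertex k = 0, 1, …, 3, update dist[i][j] ← min(dist[i][j], dist[i][k] + dist[k][j]). The final matrix gives, for each (i, j), the minimum total weight of any directed path from i to j (possibly empty when i = j).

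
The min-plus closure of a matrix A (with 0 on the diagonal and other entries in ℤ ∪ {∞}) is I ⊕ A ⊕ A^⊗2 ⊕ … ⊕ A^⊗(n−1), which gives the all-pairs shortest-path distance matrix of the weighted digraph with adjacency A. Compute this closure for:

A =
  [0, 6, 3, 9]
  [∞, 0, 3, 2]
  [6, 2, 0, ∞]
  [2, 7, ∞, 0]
Closure =
  [0, 5, 3, 7]
  [4, 0, 3, 2]
  [6, 2, 0, 4]
  [2, 7, 5, 0]

This is the Floyd-Warshall all-pairs shortest-path computation. For each intermediate vertex k = 0, 1, …, 3, update dist[i][j] ← min(dist[i][j], dist[i][k] + dist[k][j]). The final matrix gives, for each (i, j), the minimum total weight of any directed path from i to j (possibly empty when i = j).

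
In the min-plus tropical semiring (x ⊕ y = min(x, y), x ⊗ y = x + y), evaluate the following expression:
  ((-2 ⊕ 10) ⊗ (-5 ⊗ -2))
((-2 ⊕ 10) ⊗ (-5 ⊗ -2)) = -9

Expand innermost to outermost. Recall ⊕ takes the minimum of its arguments and ⊗ takes their sum. Working out the expression ((-2 ⊕ 10) ⊗ (-5 ⊗ -2)) gives -9.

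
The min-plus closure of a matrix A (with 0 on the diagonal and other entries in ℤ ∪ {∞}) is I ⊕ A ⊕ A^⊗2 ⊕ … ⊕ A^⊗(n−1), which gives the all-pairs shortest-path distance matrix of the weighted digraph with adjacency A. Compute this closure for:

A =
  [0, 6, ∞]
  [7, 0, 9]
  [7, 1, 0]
Closure =
  [0, 6, 15]
  [7, 0, 9]
  [7, 1, 0]

This is the Floyd-Warshall all-pairs shortest-path computation. For each intermediate vertex k = 0, 1, …, 2, update dist[i][j] ← min(dist[i][j], dist[i][k] + dist[k][j]). The final matrix gives, for each (i, j), the minimum total weight of any directed path from i to j (possibly empty when i = j).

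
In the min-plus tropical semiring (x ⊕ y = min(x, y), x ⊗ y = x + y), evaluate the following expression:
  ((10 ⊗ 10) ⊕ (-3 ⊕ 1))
((10 ⊗ 10) ⊕ (-3 ⊕ 1)) = -3

Expand innermost to outermost. Recall ⊕ takes the minimum of its arguments and ⊗ takes their sum. Working out the expression ((10 ⊗ 10) ⊕ (-3 ⊕ 1)) gives -3.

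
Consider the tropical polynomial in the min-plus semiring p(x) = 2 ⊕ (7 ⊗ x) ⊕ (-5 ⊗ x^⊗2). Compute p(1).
p(1) = -3

A tropical monomial a ⊗ x^⊗i evaluates to a + i · x. Evaluating each term at x = 1:
  Term 0 contributes 2 + 0 · 1 = 2
  Term 1 contributes 7 + 1 · 1 = 8
  Term 2 contributes -5 + 2 · 1 = -3
p(1) = ⊕ of these = min[2, 8, -3] = -3.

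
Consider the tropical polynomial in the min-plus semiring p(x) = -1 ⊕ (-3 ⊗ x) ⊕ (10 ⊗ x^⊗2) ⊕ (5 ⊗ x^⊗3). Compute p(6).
p(6) = -1

A tropical monomial a ⊗ x^⊗i evaluates to a + i · x. Evaluating each term at x = 6:
  Term 0 contributes -1 + 0 · 6 = -1
  Term 1 contributes -3 + 1 · 6 = 3
  Term 2 contributes 10 + 2 · 6 = 22
  Term 3 contributes 5 + 3 · 6 = 23
p(6) = ⊕ of these = min[-1, 3, 22, 23] = -1.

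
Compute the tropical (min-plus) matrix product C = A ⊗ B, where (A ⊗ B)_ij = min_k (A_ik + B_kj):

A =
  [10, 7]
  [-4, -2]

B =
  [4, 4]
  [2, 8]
A ⊗ B =
  [9, 14]
  [0, 0]

Apply the min-plus product entry-by-entry:
  C[0][0] = min over k of (A[0][0] + B[0][0] = 10 + 4 = 14, A[0][1] + B[1][0] = 7 + 2 = 9) = 9 (attained at k = 1)
  C[0][1] = min over k of (A[0][0] + B[0][1] = 10 + 4 = 14, A[0][1] + B[1][1] = 7 + 8 = 15) = 14 (attained at k = 0)
  C[1][0] = min over k of (A[1][0] + B[0][0] = -4 + 4 = 0, A[1][1] + B[1][0] = -2 + 2 = 0) = 0 (attained at k = 0)
  C[1][1] = min over k of (A[1][0] + B[0][1] = -4 + 4 = 0, A[1][1] + B[1][1] = -2 + 8 = 6) = 0 (attained at k = 0)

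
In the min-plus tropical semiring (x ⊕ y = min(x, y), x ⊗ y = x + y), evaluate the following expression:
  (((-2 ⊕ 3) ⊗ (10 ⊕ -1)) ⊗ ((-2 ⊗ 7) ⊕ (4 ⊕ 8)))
(((-2 ⊕ 3) ⊗ (10 ⊕ -1)) ⊗ ((-2 ⊗ 7) ⊕ (4 ⊕ 8))) = 1

Expand innermost to outermost. Recall ⊕ takes the minimum of its arguments and ⊗ takes their sum. Working out the expression (((-2 ⊕ 3) ⊗ (10 ⊕ -1)) ⊗ ((-2 ⊗ 7) ⊕ (4 ⊕ 8))) gives 1.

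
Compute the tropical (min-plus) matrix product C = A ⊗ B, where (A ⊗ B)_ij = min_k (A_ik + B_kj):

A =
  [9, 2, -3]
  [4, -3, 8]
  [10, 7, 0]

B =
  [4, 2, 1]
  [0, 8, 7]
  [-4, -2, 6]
A ⊗ B =
  [-7, -5, 3]
  [-3, 5, 4]
  [-4, -2, 6]

Apply the min-plus product entry-by-entry:
  C[0][0] = min over k of (A[0][0] + B[0][0] = 9 + 4 = 13, A[0][1] + B[1][0] = 2 + 0 = 2, A[0][2] + B[2][0] = -3 + -4 = -7) = -7 (attained at k = 2)
  C[0][1] = min over k of (A[0][0] + B[0][1] = 9 + 2 = 11, A[0][1] + B[1][1] = 2 + 8 = 10, A[0][2] + B[2][1] = -3 + -2 = -5) = -5 (attained at k = 2)
  C[0][2] = min over k of (A[0][0] + B[0][2] = 9 + 1 = 10, A[0][1] + B[1][2] = 2 + 7 = 9, A[0][2] + B[2][2] = -3 + 6 = 3) = 3 (attained at k = 2)
  C[1][0] = min over k of (A[1][0] + B[0][0] = 4 + 4 = 8, A[1][1] + B[1][0] = -3 + 0 = -3, A[1][2] + B[2][0] = 8 + -4 = 4) = -3 (attained at k = 1)
  C[1][1] = min over k of (A[1][0] + B[0][1] = 4 + 2 = 6, A[1][1] + B[1][1] = -3 + 8 = 5, A[1][2] + B[2][1] = 8 + -2 = 6) = 5 (attained at k = 1)
  C[1][2] = min over k of (A[1][0] + B[0][2] = 4 + 1 = 5, A[1][1] + B[1][2] = -3 + 7 = 4, A[1][2] + B[2][2] = 8 + 6 = 14) = 4 (attained at k = 1)
  C[2][0] = min over k of (A[2][0] + B[0][0] = 10 + 4 = 14, A[2][1] + B[1][0] = 7 + 0 = 7, A[2][2] + B[2][0] = 0 + -4 = -4) = -4 (attained at k = 2)
  C[2][1] = min over k of (A[2][0] + B[0][1] = 10 + 2 = 12, A[2][1] + B[1][1] = 7 + 8 = 15, A[2][2] + B[2][1] = 0 + -2 = -2) = -2 (attained at k = 2)
  C[2][2] = min over k of (A[2][0] + B[0][2] = 10 + 1 = 11, A[2][1] + B[1][2] = 7 + 7 = 14, A[2][2] + B[2][2] = 0 + 6 = 6) = 6 (attained at k = 2)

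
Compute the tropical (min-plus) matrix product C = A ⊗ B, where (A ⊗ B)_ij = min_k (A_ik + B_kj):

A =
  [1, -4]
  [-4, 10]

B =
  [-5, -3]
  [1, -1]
A ⊗ B =
  [-4, -5]
  [-9, -7]

Apply the min-plus product entry-by-entry:
  C[0][0] = min over k of (A[0][0] + B[0][0] = 1 + -5 = -4, A[0][1] + B[1][0] = -4 + 1 = -3) = -4 (attained at k = 0)
  C[0][1] = min over k of (A[0][0] + B[0][1] = 1 + -3 = -2, A[0][1] + B[1][1] = -4 + -1 = -5) = -5 (attained at k = 1)
  C[1][0] = min over k of (A[1][0] + B[0][0] = -4 + -5 = -9, A[1][1] + B[1][0] = 10 + 1 = 11) = -9 (attained at k = 0)
  C[1][1] = min over k of (A[1][0] + B[0][1] = -4 + -3 = -7, A[1][1] + B[1][1] = 10 + -1 = 9) = -7 (attained at k = 0)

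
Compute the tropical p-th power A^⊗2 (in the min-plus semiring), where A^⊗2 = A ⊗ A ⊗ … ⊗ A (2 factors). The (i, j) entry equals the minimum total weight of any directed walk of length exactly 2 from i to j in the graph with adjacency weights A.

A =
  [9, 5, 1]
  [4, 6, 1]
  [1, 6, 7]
A^⊗2 =
  [2, 7, 6]
  [2, 7, 5]
  [8, 6, 2]

Each entry (A^⊗2)_ij equals the minimum over all length-2 walks i = v_0 → v_1 → … → v_2 = j of Σ_t A[v_t][v_{t+1}]. For example, for (i, j) = (0, 2) we minimise over 3 possible intermediate vertex sequences; the minimum is 6, attained along the walk 0 → 1 → 2.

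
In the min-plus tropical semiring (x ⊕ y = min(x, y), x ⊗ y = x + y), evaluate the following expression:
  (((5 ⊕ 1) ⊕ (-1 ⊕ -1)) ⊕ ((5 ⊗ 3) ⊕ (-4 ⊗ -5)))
(((5 ⊕ 1) ⊕ (-1 ⊕ -1)) ⊕ ((5 ⊗ 3) ⊕ (-4 ⊗ -5))) = -9

Expand innermost to outermost. Recall ⊕ takes the minimum of its arguments and ⊗ takes their sum. Working out the expression (((5 ⊕ 1) ⊕ (-1 ⊕ -1)) ⊕ ((5 ⊗ 3) ⊕ (-4 ⊗ -5))) gives -9.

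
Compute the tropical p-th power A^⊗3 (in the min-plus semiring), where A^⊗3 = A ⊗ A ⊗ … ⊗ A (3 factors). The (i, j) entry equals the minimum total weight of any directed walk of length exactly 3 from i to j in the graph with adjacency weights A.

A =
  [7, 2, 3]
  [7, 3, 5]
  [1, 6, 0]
A^⊗3 =
  [4, 6, 3]
  [6, 8, 5]
  [1, 3, 0]

Each entry (A^⊗3)_ij equals the minimum over all length-3 walks i = v_0 → v_1 → … → v_3 = j of Σ_t A[v_t][v_{t+1}]. For example, for (i, j) = (0, 2) we minimise over 9 possible intermediate vertex sequences; the minimum is 3, attained along the walk 0 → 2 → 2 → 2.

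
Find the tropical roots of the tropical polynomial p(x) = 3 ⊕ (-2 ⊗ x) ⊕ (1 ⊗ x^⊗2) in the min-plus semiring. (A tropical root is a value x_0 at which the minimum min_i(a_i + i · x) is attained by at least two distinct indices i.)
Roots: {-3, 5}

Each tropical root is a break point of the lower envelope of the lines y = a_i + i · x (there are 3 lines, with slopes 0, 1, ..., 2). Only the lines that attain the minimum somewhere contribute to roots; other lines are dominated. Here the surviving (envelope) indices are i = 2, i = 1, i = 0.
Intersections between consecutive envelope lines give the roots: for adjacent envelope indices i < j the intersection is x = (a_i − a_j) / (j − i). Reading off the sorted break points: {-3, 5}.
Verification: at each break x_0, at least two indices attain the minimum of min_i(a_i + i · x_0).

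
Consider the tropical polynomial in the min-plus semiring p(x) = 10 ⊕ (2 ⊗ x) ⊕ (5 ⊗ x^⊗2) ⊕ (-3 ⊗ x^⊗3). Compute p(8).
p(8) = 10

A tropical monomial a ⊗ x^⊗i evaluates to a + i · x. Evaluating each term at x = 8:
  Term 0 contributes 10 + 0 · 8 = 10
  Term 1 contributes 2 + 1 · 8 = 10
  Term 2 contributes 5 + 2 · 8 = 21
  Term 3 contributes -3 + 3 · 8 = 21
p(8) = ⊕ of these = min[10, 10, 21, 21] = 10.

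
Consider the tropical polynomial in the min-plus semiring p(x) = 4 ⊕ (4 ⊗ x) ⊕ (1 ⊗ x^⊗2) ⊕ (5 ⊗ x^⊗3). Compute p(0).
p(0) = 1

A tropical monomial a ⊗ x^⊗i evaluates to a + i · x. Evaluating each term at x = 0:
  Term 0 contributes 4 + 0 · 0 = 4
  Term 1 contributes 4 + 1 · 0 = 4
  Term 2 contributes 1 + 2 · 0 = 1
  Term 3 contributes 5 + 3 · 0 = 5
p(0) = ⊕ of these = min[4, 4, 1, 5] = 1.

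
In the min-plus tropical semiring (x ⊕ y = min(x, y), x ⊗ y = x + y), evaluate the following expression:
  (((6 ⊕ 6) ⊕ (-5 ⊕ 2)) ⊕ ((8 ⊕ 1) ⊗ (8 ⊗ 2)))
(((6 ⊕ 6) ⊕ (-5 ⊕ 2)) ⊕ ((8 ⊕ 1) ⊗ (8 ⊗ 2))) = -5

Expand innermost to outermost. Recall ⊕ takes the minimum of its arguments and ⊗ takes their sum. Working out the expression (((6 ⊕ 6) ⊕ (-5 ⊕ 2)) ⊕ ((8 ⊕ 1) ⊗ (8 ⊗ 2))) gives -5.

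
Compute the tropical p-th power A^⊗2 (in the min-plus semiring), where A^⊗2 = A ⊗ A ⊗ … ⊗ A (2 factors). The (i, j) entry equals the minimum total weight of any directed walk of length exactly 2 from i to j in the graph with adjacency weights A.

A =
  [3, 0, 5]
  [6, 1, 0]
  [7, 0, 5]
A^⊗2 =
  [6, 1, 0]
  [7, 0, 1]
  [6, 1, 0]

Each entry (A^⊗2)_ij equals the minimum over all length-2 walks i = v_0 → v_1 → … → v_2 = j of Σ_t A[v_t][v_{t+1}]. For example, for (i, j) = (0, 2) we minimise over 3 possible intermediate vertex sequences; the minimum is 0, attained along the walk 0 → 1 → 2.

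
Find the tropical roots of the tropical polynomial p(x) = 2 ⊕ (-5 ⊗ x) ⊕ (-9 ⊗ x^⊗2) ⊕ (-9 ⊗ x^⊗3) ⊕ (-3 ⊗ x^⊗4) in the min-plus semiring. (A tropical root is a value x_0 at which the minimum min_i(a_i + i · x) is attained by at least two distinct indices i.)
Roots: {-6, 0, 4, 7}

Each tropical root is a break point of the lower envelope of the lines y = a_i + i · x (there are 5 lines, with slopes 0, 1, ..., 4). Only the lines that attain the minimum somewhere contribute to roots; other lines are dominated. Here the surviving (envelope) indices are i = 4, i = 3, i = 2, i = 1, i = 0.
Intersections between consecutive envelope lines give the roots: for adjacent envelope indices i < j the intersection is x = (a_i − a_j) / (j − i). Reading off the sorted break points: {-6, 0, 4, 7}.
Verification: at each break x_0, at least two indices attain the minimum of min_i(a_i + i · x_0).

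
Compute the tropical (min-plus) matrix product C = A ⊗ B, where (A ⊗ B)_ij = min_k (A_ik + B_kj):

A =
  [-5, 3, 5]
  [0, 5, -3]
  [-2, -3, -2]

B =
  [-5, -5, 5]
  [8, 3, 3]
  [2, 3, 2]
A ⊗ B =
  [-10, -10, 0]
  [-5, -5, -1]
  [-7, -7, 0]

Apply the min-plus product entry-by-entry:
  C[0][0] = min over k of (A[0][0] + B[0][0] = -5 + -5 = -10, A[0][1] + B[1][0] = 3 + 8 = 11, A[0][2] + B[2][0] = 5 + 2 = 7) = -10 (attained at k = 0)
  C[0][1] = min over k of (A[0][0] + B[0][1] = -5 + -5 = -10, A[0][1] + B[1][1] = 3 + 3 = 6, A[0][2] + B[2][1] = 5 + 3 = 8) = -10 (attained at k = 0)
  C[0][2] = min over k of (A[0][0] + B[0][2] = -5 + 5 = 0, A[0][1] + B[1][2] = 3 + 3 = 6, A[0][2] + B[2][2] = 5 + 2 = 7) = 0 (attained at k = 0)
  C[1][0] = min over k of (A[1][0] + B[0][0] = 0 + -5 = -5, A[1][1] + B[1][0] = 5 + 8 = 13, A[1][2] + B[2][0] = -3 + 2 = -1) = -5 (attained at k = 0)
  C[1][1] = min over k of (A[1][0] + B[0][1] = 0 + -5 = -5, A[1][1] + B[1][1] = 5 + 3 = 8, A[1][2] + B[2][1] = -3 + 3 = 0) = -5 (attained at k = 0)
  C[1][2] = min over k of (A[1][0] + B[0][2] = 0 + 5 = 5, A[1][1] + B[1][2] = 5 + 3 = 8, A[1][2] + B[2][2] = -3 + 2 = -1) = -1 (attained at k = 2)
  C[2][0] = min over k of (A[2][0] + B[0][0] = -2 + -5 = -7, A[2][1] + B[1][0] = -3 + 8 = 5, A[2][2] + B[2][0] = -2 + 2 = 0) = -7 (attained at k = 0)
  C[2][1] = min over k of (A[2][0] + B[0][1] = -2 + -5 = -7, A[2][1] + B[1][1] = -3 + 3 = 0, A[2][2] + B[2][1] = -2 + 3 = 1) = -7 (attained at k = 0)
  C[2][2] = min over k of (A[2][0] + B[0][2] = -2 + 5 = 3, A[2][1] + B[1][2] = -3 + 3 = 0, A[2][2] + B[2][2] = -2 + 2 = 0) = 0 (attained at k = 1)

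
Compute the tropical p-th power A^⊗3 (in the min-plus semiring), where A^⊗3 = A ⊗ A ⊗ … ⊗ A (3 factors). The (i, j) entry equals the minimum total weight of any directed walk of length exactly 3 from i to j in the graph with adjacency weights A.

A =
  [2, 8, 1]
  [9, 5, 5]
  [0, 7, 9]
A^⊗3 =
  [3, 9, 2]
  [7, 13, 6]
  [1, 8, 3]

Each entry (A^⊗3)_ij equals the minimum over all length-3 walks i = v_0 → v_1 → … → v_3 = j of Σ_t A[v_t][v_{t+1}]. For example, for (i, j) = (0, 2) we minimise over 9 possible intermediate vertex sequences; the minimum is 2, attained along the walk 0 → 2 → 0 → 2.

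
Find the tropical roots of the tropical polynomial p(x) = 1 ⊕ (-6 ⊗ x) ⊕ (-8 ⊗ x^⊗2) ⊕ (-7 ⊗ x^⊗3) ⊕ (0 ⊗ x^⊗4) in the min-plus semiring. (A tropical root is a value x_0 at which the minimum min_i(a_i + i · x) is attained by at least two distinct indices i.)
Roots: {-7, -1, 2, 7}

Each tropical root is a break point of the lower envelope of the lines y = a_i + i · x (there are 5 lines, with slopes 0, 1, ..., 4). Only the lines that attain the minimum somewhere contribute to roots; other lines are dominated. Here the surviving (envelope) indices are i = 4, i = 3, i = 2, i = 1, i = 0.
Intersections between consecutive envelope lines give the roots: for adjacent envelope indices i < j the intersection is x = (a_i − a_j) / (j − i). Reading off the sorted break points: {-7, -1, 2, 7}.
Verification: at each break x_0, at least two indices attain the minimum of min_i(a_i + i · x_0).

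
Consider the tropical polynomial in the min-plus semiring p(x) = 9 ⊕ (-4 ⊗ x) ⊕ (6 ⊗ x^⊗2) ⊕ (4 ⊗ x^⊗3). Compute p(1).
p(1) = -3

A tropical monomial a ⊗ x^⊗i evaluates to a + i · x. Evaluating each term at x = 1:
  Term 0 contributes 9 + 0 · 1 = 9
  Term 1 contributes -4 + 1 · 1 = -3
  Term 2 contributes 6 + 2 · 1 = 8
  Term 3 contributes 4 + 3 · 1 = 7
p(1) = ⊕ of these = min[9, -3, 8, 7] = -3.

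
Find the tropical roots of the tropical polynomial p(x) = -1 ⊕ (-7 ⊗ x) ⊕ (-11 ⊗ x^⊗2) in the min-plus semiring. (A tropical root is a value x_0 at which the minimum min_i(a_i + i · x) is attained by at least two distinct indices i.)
Roots: {4, 6}

Each tropical root is a break point of the lower envelope of the lines y = a_i + i · x (there are 3 lines, with slopes 0, 1, ..., 2). Only the lines that attain the minimum somewhere contribute to roots; other lines are dominated. Here the surviving (envelope) indices are i = 2, i = 1, i = 0.
Intersections between consecutive envelope lines give the roots: for adjacent envelope indices i < j the intersection is x = (a_i − a_j) / (j − i). Reading off the sorted break points: {4, 6}.
Verification: at each break x_0, at least two indices attain the minimum of min_i(a_i + i · x_0).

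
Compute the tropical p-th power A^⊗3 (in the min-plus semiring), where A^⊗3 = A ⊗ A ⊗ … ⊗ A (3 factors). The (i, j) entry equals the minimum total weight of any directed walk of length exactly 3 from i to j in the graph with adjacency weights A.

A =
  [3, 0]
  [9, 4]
A^⊗3 =
  [9, 6]
  [15, 12]

Each entry (A^⊗3)_ij equals the minimum over all length-3 walks i = v_0 → v_1 → … → v_3 = j of Σ_t A[v_t][v_{t+1}]. For example, for (i, j) = (0, 1) we minimise over 4 possible intermediate vertex sequences; the minimum is 6, attained along the walk 0 → 0 → 0 → 1.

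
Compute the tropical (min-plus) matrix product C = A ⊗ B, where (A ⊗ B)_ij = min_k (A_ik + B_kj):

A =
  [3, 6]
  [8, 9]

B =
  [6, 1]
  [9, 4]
A ⊗ B =
  [9, 4]
  [14, 9]

Apply the min-plus product entry-by-entry:
  C[0][0] = min over k of (A[0][0] + B[0][0] = 3 + 6 = 9, A[0][1] + B[1][0] = 6 + 9 = 15) = 9 (attained at k = 0)
  C[0][1] = min over k of (A[0][0] + B[0][1] = 3 + 1 = 4, A[0][1] + B[1][1] = 6 + 4 = 10) = 4 (attained at k = 0)
  C[1][0] = min over k of (A[1][0] + B[0][0] = 8 + 6 = 14, A[1][1] + B[1][0] = 9 + 9 = 18) = 14 (attained at k = 0)
  C[1][1] = min over k of (A[1][0] + B[0][1] = 8 + 1 = 9, A[1][1] + B[1][1] = 9 + 4 = 13) = 9 (attained at k = 0)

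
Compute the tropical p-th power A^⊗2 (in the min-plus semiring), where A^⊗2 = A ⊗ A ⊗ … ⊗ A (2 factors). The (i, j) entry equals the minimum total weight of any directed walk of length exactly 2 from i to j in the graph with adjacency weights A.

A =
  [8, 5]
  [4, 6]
A^⊗2 =
  [9, 11]
  [10, 9]

Each entry (A^⊗2)_ij equals the minimum over all length-2 walks i = v_0 → v_1 → … → v_2 = j of Σ_t A[v_t][v_{t+1}]. For example, for (i, j) = (0, 1) we minimise over 2 possible intermediate vertex sequences; the minimum is 11, attained along the walk 0 → 1 → 1.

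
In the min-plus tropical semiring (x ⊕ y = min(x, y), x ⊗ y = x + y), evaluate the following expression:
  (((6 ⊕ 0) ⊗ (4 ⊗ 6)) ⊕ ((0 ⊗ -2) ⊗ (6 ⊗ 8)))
(((6 ⊕ 0) ⊗ (4 ⊗ 6)) ⊕ ((0 ⊗ -2) ⊗ (6 ⊗ 8))) = 10

Expand innermost to outermost. Recall ⊕ takes the minimum of its arguments and ⊗ takes their sum. Working out the expression (((6 ⊕ 0) ⊗ (4 ⊗ 6)) ⊕ ((0 ⊗ -2) ⊗ (6 ⊗ 8))) gives 10.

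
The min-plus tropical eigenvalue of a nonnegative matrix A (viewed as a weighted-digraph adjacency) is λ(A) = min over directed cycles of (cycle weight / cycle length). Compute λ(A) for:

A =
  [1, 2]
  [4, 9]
λ(A) = 1

Enumerate directed cycles and compute their means (weight / length). Sample:
  cycle 0 → 0: weight = 1, length = 1, mean = 1/1 ≈ 1.000
  cycle 1 → 1: weight = 9, length = 1, mean = 9/1 ≈ 9.000
  cycle 0 → 1 → 0: weight = 6, length = 2, mean = 6/2 ≈ 3.000
  cycle 1 → 0 → 1: weight = 6, length = 2, mean = 6/2 ≈ 3.000
Minimum mean = 1.000, attained e.g. along the cycle 0 → 0 with weight 1 and length 1. So λ(A) = 1/1 = 1.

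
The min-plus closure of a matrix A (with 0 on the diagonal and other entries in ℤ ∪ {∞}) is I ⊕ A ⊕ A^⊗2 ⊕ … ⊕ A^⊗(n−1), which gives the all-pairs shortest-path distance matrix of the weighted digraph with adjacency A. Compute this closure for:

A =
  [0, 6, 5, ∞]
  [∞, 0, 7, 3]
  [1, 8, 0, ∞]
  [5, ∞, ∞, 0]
Closure =
  [0, 6, 5, 9]
  [8, 0, 7, 3]
  [1, 7, 0, 10]
  [5, 11, 10, 0]

This is the Floyd-Warshall all-pairs shortest-path computation. For each intermediate vertex k = 0, 1, …, 3, update dist[i][j] ← min(dist[i][j], dist[i][k] + dist[k][j]). The final matrix gives, for each (i, j), the minimum total weight of any directed path from i to j (possibly empty when i = j).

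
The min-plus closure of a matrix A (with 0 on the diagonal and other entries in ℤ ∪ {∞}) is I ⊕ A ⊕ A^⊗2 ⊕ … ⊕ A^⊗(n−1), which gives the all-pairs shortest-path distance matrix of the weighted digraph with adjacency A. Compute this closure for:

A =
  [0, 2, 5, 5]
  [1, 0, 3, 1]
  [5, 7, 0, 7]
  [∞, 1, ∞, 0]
Closure =
  [0, 2, 5, 3]
  [1, 0, 3, 1]
  [5, 7, 0, 7]
  [2, 1, 4, 0]

This is the Floyd-Warshall all-pairs shortest-path computation. For each intermediate vertex k = 0, 1, …, 3, update dist[i][j] ← min(dist[i][j], dist[i][k] + dist[k][j]). The final matrix gives, for each (i, j), the minimum total weight of any directed path from i to j (possibly empty when i = j).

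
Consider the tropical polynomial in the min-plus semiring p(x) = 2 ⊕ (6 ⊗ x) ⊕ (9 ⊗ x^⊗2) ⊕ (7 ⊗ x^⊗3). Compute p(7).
p(7) = 2

A tropical monomial a ⊗ x^⊗i evaluates to a + i · x. Evaluating each term at x = 7:
  Term 0 contributes 2 + 0 · 7 = 2
  Term 1 contributes 6 + 1 · 7 = 13
  Term 2 contributes 9 + 2 · 7 = 23
  Term 3 contributes 7 + 3 · 7 = 28
p(7) = ⊕ of these = min[2, 13, 23, 28] = 2.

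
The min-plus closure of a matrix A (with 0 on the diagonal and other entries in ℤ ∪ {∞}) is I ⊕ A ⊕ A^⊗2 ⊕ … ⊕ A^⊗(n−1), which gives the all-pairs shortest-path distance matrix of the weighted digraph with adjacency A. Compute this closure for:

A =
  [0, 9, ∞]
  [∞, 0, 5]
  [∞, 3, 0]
Closure =
  [0, 9, 14]
  [∞, 0, 5]
  [∞, 3, 0]

This is the Floyd-Warshall all-pairs shortest-path computation. For each intermediate vertex k = 0, 1, …, 2, update dist[i][j] ← min(dist[i][j], dist[i][k] + dist[k][j]). The final matrix gives, for each (i, j), the minimum total weight of any directed path from i to j (possibly empty when i = j).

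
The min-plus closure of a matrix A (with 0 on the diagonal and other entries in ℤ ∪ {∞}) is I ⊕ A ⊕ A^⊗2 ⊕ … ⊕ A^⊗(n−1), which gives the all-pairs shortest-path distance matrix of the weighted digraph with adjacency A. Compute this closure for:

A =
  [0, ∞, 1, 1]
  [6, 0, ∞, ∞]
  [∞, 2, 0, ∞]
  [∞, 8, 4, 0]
Closure =
  [0, 3, 1, 1]
  [6, 0, 7, 7]
  [8, 2, 0, 9]
  [12, 6, 4, 0]

This is the Floyd-Warshall all-pairs shortest-path computation. For each intermediate vertex k = 0, 1, …, 3, update dist[i][j] ← min(dist[i][j], dist[i][k] + dist[k][j]). The final matrix gives, for each (i, j), the minimum total weight of any directed path from i to j (possibly empty when i = j).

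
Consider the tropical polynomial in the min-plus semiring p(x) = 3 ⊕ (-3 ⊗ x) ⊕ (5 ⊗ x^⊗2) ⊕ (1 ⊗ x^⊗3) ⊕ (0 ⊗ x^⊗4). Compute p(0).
p(0) = -3

A tropical monomial a ⊗ x^⊗i evaluates to a + i · x. Evaluating each term at x = 0:
  Term 0 contributes 3 + 0 · 0 = 3
  Term 1 contributes -3 + 1 · 0 = -3
  Term 2 contributes 5 + 2 · 0 = 5
  Term 3 contributes 1 + 3 · 0 = 1
  Term 4 contributes 0 + 4 · 0 = 0
p(0) = ⊕ of these = min[3, -3, 5, 1, 0] = -3.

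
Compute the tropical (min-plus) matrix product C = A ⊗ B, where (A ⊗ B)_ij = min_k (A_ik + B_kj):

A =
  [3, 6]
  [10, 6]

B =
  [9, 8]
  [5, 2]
A ⊗ B =
  [11, 8]
  [11, 8]

Apply the min-plus product entry-by-entry:
  C[0][0] = min over k of (A[0][0] + B[0][0] = 3 + 9 = 12, A[0][1] + B[1][0] = 6 + 5 = 11) = 11 (attained at k = 1)
  C[0][1] = min over k of (A[0][0] + B[0][1] = 3 + 8 = 11, A[0][1] + B[1][1] = 6 + 2 = 8) = 8 (attained at k = 1)
  C[1][0] = min over k of (A[1][0] + B[0][0] = 10 + 9 = 19, A[1][1] + B[1][0] = 6 + 5 = 11) = 11 (attained at k = 1)
  C[1][1] = min over k of (A[1][0] + B[0][1] = 10 + 8 = 18, A[1][1] + B[1][1] = 6 + 2 = 8) = 8 (attained at k = 1)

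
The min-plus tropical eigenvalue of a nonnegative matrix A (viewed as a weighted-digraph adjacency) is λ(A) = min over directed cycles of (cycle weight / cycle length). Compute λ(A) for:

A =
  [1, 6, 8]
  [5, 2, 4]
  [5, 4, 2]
λ(A) = 1

Enumerate directed cycles and compute their means (weight / length). Sample:
  cycle 0 → 0: weight = 1, length = 1, mean = 1/1 ≈ 1.000
  cycle 1 → 1: weight = 2, length = 1, mean = 2/1 ≈ 2.000
  cycle 2 → 2: weight = 2, length = 1, mean = 2/1 ≈ 2.000
  cycle 0 → 1 → 0: weight = 11, length = 2, mean = 11/2 ≈ 5.500
  cycle 0 → 2 → 0: weight = 13, length = 2, mean = 13/2 ≈ 6.500
  cycle 1 → 0 → 1: weight = 11, length = 2, mean = 11/2 ≈ 5.500
Minimum mean = 1.000, attained e.g. along the cycle 0 → 0 with weight 1 and length 1. So λ(A) = 1/1 = 1.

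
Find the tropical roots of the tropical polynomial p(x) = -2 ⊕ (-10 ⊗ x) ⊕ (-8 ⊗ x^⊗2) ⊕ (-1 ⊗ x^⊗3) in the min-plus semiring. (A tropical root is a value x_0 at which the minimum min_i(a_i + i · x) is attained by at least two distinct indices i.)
Roots: {-7, -2, 8}

Each tropical root is a break point of the lower envelope of the lines y = a_i + i · x (there are 4 lines, with slopes 0, 1, ..., 3). Only the lines that attain the minimum somewhere contribute to roots; other lines are dominated. Here the surviving (envelope) indices are i = 3, i = 2, i = 1, i = 0.
Intersections between consecutive envelope lines give the roots: for adjacent envelope indices i < j the intersection is x = (a_i − a_j) / (j − i). Reading off the sorted break points: {-7, -2, 8}.
Verification: at each break x_0, at least two indices attain the minimum of min_i(a_i + i · x_0).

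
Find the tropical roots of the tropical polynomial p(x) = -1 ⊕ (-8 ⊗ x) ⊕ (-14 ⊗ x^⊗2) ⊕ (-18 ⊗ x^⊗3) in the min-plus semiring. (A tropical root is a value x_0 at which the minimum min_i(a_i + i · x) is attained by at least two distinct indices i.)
Roots: {4, 6, 7}

Each tropical root is a break point of the lower envelope of the lines y = a_i + i · x (there are 4 lines, with slopes 0, 1, ..., 3). Only the lines that attain the minimum somewhere contribute to roots; other lines are dominated. Here the surviving (envelope) indices are i = 3, i = 2, i = 1, i = 0.
Intersections between consecutive envelope lines give the roots: for adjacent envelope indices i < j the intersection is x = (a_i − a_j) / (j − i). Reading off the sorted break points: {4, 6, 7}.
Verification: at each break x_0, at least two indices attain the minimum of min_i(a_i + i · x_0).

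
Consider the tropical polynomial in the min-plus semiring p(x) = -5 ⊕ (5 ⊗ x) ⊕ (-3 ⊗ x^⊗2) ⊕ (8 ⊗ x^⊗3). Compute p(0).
p(0) = -5

A tropical monomial a ⊗ x^⊗i evaluates to a + i · x. Evaluating each term at x = 0:
  Term 0 contributes -5 + 0 · 0 = -5
  Term 1 contributes 5 + 1 · 0 = 5
  Term 2 contributes -3 + 2 · 0 = -3
  Term 3 contributes 8 + 3 · 0 = 8
p(0) = ⊕ of these = min[-5, 5, -3, 8] = -5.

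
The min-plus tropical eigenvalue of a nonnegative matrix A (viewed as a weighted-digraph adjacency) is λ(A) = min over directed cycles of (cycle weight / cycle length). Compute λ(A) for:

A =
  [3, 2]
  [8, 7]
λ(A) = 3

Enumerate directed cycles and compute their means (weight / length). Sample:
  cycle 0 → 0: weight = 3, length = 1, mean = 3/1 ≈ 3.000
  cycle 1 → 1: weight = 7, length = 1, mean = 7/1 ≈ 7.000
  cycle 0 → 1 → 0: weight = 10, length = 2, mean = 10/2 ≈ 5.000
  cycle 1 → 0 → 1: weight = 10, length = 2, mean = 10/2 ≈ 5.000
Minimum mean = 3.000, attained e.g. along the cycle 0 → 0 with weight 3 and length 1. So λ(A) = 3/1 = 3.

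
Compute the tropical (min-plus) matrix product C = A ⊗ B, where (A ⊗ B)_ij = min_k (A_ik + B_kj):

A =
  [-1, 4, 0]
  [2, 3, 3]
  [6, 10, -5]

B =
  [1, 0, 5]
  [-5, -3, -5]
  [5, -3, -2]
A ⊗ B =
  [-1, -3, -2]
  [-2, 0, -2]
  [0, -8, -7]

Apply the min-plus product entry-by-entry:
  C[0][0] = min over k of (A[0][0] + B[0][0] = -1 + 1 = 0, A[0][1] + B[1][0] = 4 + -5 = -1, A[0][2] + B[2][0] = 0 + 5 = 5) = -1 (attained at k = 1)
  C[0][1] = min over k of (A[0][0] + B[0][1] = -1 + 0 = -1, A[0][1] + B[1][1] = 4 + -3 = 1, A[0][2] + B[2][1] = 0 + -3 = -3) = -3 (attained at k = 2)
  C[0][2] = min over k of (A[0][0] + B[0][2] = -1 + 5 = 4, A[0][1] + B[1][2] = 4 + -5 = -1, A[0][2] + B[2][2] = 0 + -2 = -2) = -2 (attained at k = 2)
  C[1][0] = min over k of (A[1][0] + B[0][0] = 2 + 1 = 3, A[1][1] + B[1][0] = 3 + -5 = -2, A[1][2] + B[2][0] = 3 + 5 = 8) = -2 (attained at k = 1)
  C[1][1] = min over k of (A[1][0] + B[0][1] = 2 + 0 = 2, A[1][1] + B[1][1] = 3 + -3 = 0, A[1][2] + B[2][1] = 3 + -3 = 0) = 0 (attained at k = 1)
  C[1][2] = min over k of (A[1][0] + B[0][2] = 2 + 5 = 7, A[1][1] + B[1][2] = 3 + -5 = -2, A[1][2] + B[2][2] = 3 + -2 = 1) = -2 (attained at k = 1)
  C[2][0] = min over k of (A[2][0] + B[0][0] = 6 + 1 = 7, A[2][1] + B[1][0] = 10 + -5 = 5, A[2][2] + B[2][0] = -5 + 5 = 0) = 0 (attained at k = 2)
  C[2][1] = min over k of (A[2][0] + B[0][1] = 6 + 0 = 6, A[2][1] + B[1][1] = 10 + -3 = 7, A[2][2] + B[2][1] = -5 + -3 = -8) = -8 (attained at k = 2)
  C[2][2] = min over k of (A[2][0] + B[0][2] = 6 + 5 = 11, A[2][1] + B[1][2] = 10 + -5 = 5, A[2][2] + B[2][2] = -5 + -2 = -7) = -7 (attained at k = 2)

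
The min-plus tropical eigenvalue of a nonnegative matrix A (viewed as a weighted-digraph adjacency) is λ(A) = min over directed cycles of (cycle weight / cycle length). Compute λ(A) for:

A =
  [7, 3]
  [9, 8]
λ(A) = 6

Enumerate directed cycles and compute their means (weight / length). Sample:
  cycle 0 → 0: weight = 7, length = 1, mean = 7/1 ≈ 7.000
  cycle 1 → 1: weight = 8, length = 1, mean = 8/1 ≈ 8.000
  cycle 0 → 1 → 0: weight = 12, length = 2, mean = 12/2 ≈ 6.000
  cycle 1 → 0 → 1: weight = 12, length = 2, mean = 12/2 ≈ 6.000
Minimum mean = 6.000, attained e.g. along the cycle 0 → 1 → 0 with weight 12 and length 2. So λ(A) = 12/2 = 6.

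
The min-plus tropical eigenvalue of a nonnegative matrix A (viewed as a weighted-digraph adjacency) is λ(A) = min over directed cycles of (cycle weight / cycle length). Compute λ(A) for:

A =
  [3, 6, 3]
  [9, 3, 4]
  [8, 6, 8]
λ(A) = 3

Enumerate directed cycles and compute their means (weight / length). Sample:
  cycle 0 → 0: weight = 3, length = 1, mean = 3/1 ≈ 3.000
  cycle 1 → 1: weight = 3, length = 1, mean = 3/1 ≈ 3.000
  cycle 2 → 2: weight = 8, length = 1, mean = 8/1 ≈ 8.000
  cycle 0 → 1 → 0: weight = 15, length = 2, mean = 15/2 ≈ 7.500
  cycle 0 → 2 → 0: weight = 11, length = 2, mean = 11/2 ≈ 5.500
  cycle 1 → 0 → 1: weight = 15, length = 2, mean = 15/2 ≈ 7.500
Minimum mean = 3.000, attained e.g. along the cycle 0 → 0 with weight 3 and length 1. So λ(A) = 3/1 = 3.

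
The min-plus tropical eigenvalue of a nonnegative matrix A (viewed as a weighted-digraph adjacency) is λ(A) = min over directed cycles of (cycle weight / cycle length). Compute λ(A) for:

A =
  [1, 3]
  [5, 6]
λ(A) = 1

Enumerate directed cycles and compute their means (weight / length). Sample:
  cycle 0 → 0: weight = 1, length = 1, mean = 1/1 ≈ 1.000
  cycle 1 → 1: weight = 6, length = 1, mean = 6/1 ≈ 6.000
  cycle 0 → 1 → 0: weight = 8, length = 2, mean = 8/2 ≈ 4.000
  cycle 1 → 0 → 1: weight = 8, length = 2, mean = 8/2 ≈ 4.000
Minimum mean = 1.000, attained e.g. along the cycle 0 → 0 with weight 1 and length 1. So λ(A) = 1/1 = 1.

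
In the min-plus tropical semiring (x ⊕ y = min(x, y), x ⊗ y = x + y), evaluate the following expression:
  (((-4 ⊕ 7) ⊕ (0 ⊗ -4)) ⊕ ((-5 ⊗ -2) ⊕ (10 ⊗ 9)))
(((-4 ⊕ 7) ⊕ (0 ⊗ -4)) ⊕ ((-5 ⊗ -2) ⊕ (10 ⊗ 9))) = -7

Expand innermost to outermost. Recall ⊕ takes the minimum of its arguments and ⊗ takes their sum. Working out the expression (((-4 ⊕ 7) ⊕ (0 ⊗ -4)) ⊕ ((-5 ⊗ -2) ⊕ (10 ⊗ 9))) gives -7.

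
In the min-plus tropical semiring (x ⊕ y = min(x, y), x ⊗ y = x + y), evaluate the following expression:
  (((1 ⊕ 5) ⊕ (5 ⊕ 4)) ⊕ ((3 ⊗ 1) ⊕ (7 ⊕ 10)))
(((1 ⊕ 5) ⊕ (5 ⊕ 4)) ⊕ ((3 ⊗ 1) ⊕ (7 ⊕ 10))) = 1

Expand innermost to outermost. Recall ⊕ takes the minimum of its arguments and ⊗ takes their sum. Working out the expression (((1 ⊕ 5) ⊕ (5 ⊕ 4)) ⊕ ((3 ⊗ 1) ⊕ (7 ⊕ 10))) gives 1.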